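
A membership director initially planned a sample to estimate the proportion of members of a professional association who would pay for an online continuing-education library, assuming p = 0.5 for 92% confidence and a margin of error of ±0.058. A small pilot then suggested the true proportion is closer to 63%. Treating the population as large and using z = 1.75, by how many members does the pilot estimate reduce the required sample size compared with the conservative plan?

15

Conservative (p = 0.5): n = 1.75² × 0.25 / 0.058² ≈ 227.59 → 228.
Using p = 0.63: p(1−p) = 0.2331, so n = 1.75² × 0.2331 / 0.058² ≈ 212.21 → 213.
Reduction: 228 − 213 = 15.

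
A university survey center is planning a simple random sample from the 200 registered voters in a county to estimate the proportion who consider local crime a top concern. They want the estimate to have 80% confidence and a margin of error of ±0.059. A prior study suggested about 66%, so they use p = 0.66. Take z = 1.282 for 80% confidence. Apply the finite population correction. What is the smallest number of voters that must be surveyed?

Unadjusted: n₀ = 1.282² × 0.66 × 0.34 / 0.059² ≈ 105.95, so n₀ = 106.
Finite population correction with N = 200: n = n₀ / (1 + (n₀−1)/N) = 106 / (1 + 105/200) = 106 / 1.5250 ≈ 69.51.
Rounding up, n = 70.

70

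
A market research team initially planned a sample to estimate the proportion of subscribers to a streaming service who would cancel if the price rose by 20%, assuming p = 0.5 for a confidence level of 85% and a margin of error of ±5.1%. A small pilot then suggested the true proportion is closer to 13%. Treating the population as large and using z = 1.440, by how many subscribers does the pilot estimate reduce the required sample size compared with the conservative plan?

109

Conservative (p = 0.5): n = 1.440² × 0.25 / 0.051² ≈ 199.31 → 200.
Using p = 0.13: p(1−p) = 0.1131, so n = 1.440² × 0.1131 / 0.051² ≈ 90.17 → 91.
Reduction: 200 − 91 = 109.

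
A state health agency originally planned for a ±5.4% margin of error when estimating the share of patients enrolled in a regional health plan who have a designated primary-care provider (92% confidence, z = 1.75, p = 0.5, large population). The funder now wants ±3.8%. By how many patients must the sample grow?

At ±5.4%: n = 1.75² × 0.2500 / 0.054² ≈ 262.56 → 263.
At ±3.8%: n = 1.75² × 0.2500 / 0.038² ≈ 530.21 → 531.
Additional respondents: 531 − 263 = 268.

268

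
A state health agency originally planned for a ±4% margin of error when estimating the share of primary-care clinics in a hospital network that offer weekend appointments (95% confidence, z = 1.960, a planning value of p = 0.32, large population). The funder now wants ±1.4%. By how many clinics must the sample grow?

At ±4%: n = 1.960² × 0.2176 / 0.040² ≈ 522.46 → 523.
At ±1.4%: n = 1.960² × 0.2176 / 0.014² ≈ 4264.96 → 4265.
Additional respondents: 4265 − 523 = 3742.

3742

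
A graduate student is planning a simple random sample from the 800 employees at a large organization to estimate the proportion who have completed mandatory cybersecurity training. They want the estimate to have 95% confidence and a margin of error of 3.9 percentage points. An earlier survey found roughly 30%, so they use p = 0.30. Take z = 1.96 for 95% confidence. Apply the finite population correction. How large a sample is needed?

320

Unadjusted: n₀ = 1.96² × 0.30 × 0.70 / 0.039² ≈ 530.40, so n₀ = 531.
Finite population correction with N = 800: n = n₀ / (1 + (n₀−1)/N) = 531 / (1 + 530/800) = 531 / 1.6625 ≈ 319.40.
Rounding up, n = 320.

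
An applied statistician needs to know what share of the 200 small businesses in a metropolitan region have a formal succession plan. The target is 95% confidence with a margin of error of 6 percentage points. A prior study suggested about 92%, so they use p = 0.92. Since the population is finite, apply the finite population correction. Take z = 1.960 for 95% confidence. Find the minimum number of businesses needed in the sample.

57

Unadjusted: n₀ = 1.960² × 0.92 × 0.08 / 0.060² ≈ 78.54, so n₀ = 79.
Finite population correction with N = 200: n = n₀ / (1 + (n₀−1)/N) = 79 / (1 + 78/200) = 79 / 1.3900 ≈ 56.83.
Rounding up, n = 57.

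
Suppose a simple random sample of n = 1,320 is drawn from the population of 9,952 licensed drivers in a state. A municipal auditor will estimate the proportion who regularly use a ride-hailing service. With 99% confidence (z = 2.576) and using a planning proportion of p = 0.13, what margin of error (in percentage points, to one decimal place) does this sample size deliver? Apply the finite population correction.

Finite-population factor: (N−n)/(N−1) = (9952−1320)/(9952−1) = 0.8675.
SE(p̂) = √[p(1−p)/n · (N−n)/(N−1)] = √[0.1131/1320 × 0.8675] = 0.00862.
E = z × SE = 2.576 × 0.00862 = 0.02221 ≈ 2.2 percentage points.

2.2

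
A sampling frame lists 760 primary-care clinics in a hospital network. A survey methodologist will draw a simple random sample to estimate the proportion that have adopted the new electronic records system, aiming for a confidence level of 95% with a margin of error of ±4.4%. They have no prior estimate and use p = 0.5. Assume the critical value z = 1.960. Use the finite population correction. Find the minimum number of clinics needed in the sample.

301

Unadjusted: n₀ = 1.960² × 0.50 × 0.50 / 0.044² ≈ 496.07, so n₀ = 497.
Finite population correction with N = 760: n = n₀ / (1 + (n₀−1)/N) = 497 / (1 + 496/760) = 497 / 1.6526 ≈ 300.73.
Rounding up, n = 301.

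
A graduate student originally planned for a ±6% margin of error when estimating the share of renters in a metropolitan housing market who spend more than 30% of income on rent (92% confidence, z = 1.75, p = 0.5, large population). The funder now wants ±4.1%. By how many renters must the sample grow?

243

At ±6%: n = 1.75² × 0.2500 / 0.060² ≈ 212.67 → 213.
At ±4.1%: n = 1.75² × 0.2500 / 0.041² ≈ 455.46 → 456.
Additional respondents: 456 − 213 = 243.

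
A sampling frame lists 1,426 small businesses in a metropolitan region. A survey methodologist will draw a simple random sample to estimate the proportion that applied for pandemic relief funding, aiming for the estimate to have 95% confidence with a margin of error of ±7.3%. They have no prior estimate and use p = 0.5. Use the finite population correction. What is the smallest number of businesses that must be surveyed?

For 95% confidence, z = 1.96.
Unadjusted: n₀ = 1.96² × 0.50 × 0.50 / 0.073² ≈ 180.22, so n₀ = 181.
Finite population correction with N = 1,426: n = n₀ / (1 + (n₀−1)/N) = 181 / (1 + 180/1426) = 181 / 1.1262 ≈ 160.71.
Rounding up, n = 161.

161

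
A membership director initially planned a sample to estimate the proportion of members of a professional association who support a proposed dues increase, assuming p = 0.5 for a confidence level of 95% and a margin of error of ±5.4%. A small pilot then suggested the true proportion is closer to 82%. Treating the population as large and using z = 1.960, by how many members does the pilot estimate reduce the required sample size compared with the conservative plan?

135

Conservative (p = 0.5): n = 1.960² × 0.25 / 0.054² ≈ 329.36 → 330.
Using p = 0.82: p(1−p) = 0.1476, so n = 1.960² × 0.1476 / 0.054² ≈ 194.45 → 195.
Reduction: 330 − 195 = 135.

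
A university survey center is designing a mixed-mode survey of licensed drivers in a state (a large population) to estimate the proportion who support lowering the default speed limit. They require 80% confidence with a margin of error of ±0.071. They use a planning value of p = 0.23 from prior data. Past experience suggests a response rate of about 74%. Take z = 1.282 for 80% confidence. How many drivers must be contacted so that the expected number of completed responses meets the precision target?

Completed interviews needed: n₀ = 1.282² × 0.1771 / 0.071² ≈ 57.74 → 58.
At a 74% response rate, contacts needed = 58 / 0.74 ≈ 78.38 → 79.

79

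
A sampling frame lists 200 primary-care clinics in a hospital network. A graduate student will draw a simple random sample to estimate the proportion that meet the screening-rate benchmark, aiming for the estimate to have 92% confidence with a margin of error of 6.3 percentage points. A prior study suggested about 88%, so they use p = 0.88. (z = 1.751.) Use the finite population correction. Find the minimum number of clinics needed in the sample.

Unadjusted: n₀ = 1.751² × 0.88 × 0.12 / 0.063² ≈ 81.57, so n₀ = 82.
Finite population correction with N = 200: n = n₀ / (1 + (n₀−1)/N) = 82 / (1 + 81/200) = 82 / 1.4050 ≈ 58.36.
Rounding up, n = 59.

59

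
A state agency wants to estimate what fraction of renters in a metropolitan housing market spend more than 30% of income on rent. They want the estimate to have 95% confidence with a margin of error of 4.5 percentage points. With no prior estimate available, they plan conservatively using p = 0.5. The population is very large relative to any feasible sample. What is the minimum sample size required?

475

For 95% confidence, z = 1.96.
With p = 0.5, p(1−p) = 0.25.
n = z²·p(1−p)/E² = 1.96² × 0.2500 / 0.045² = 3.8416 × 0.2500 / 0.002025 ≈ 474.27.
Rounding up gives n = 475.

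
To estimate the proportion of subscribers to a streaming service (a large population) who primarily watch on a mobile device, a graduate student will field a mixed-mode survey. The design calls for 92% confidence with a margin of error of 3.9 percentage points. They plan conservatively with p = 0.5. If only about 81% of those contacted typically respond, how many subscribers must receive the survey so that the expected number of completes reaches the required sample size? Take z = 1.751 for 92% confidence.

Completed interviews needed: n₀ = 1.751² × 0.2500 / 0.039² ≈ 503.94 → 504.
At an 81% response rate, contacts needed = 504 / 0.81 ≈ 622.22 → 623.

623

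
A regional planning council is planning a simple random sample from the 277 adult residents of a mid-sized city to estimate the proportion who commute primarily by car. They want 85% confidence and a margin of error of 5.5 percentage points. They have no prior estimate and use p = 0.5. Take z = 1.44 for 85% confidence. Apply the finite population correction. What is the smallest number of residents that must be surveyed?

Unadjusted: n₀ = 1.44² × 0.50 × 0.50 / 0.055² ≈ 171.37, so n₀ = 172.
Finite population correction with N = 277: n = n₀ / (1 + (n₀−1)/N) = 172 / (1 + 171/277) = 172 / 1.6173 ≈ 106.35.
Rounding up, n = 107.

107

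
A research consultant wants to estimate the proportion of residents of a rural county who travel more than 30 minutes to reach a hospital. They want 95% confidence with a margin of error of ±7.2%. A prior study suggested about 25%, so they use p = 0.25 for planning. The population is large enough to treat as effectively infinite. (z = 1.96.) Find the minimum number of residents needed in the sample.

With p = 0.25, p(1−p) = 0.1875.
n = z²·p(1−p)/E² = 1.96² × 0.1875 / 0.072² = 3.8416 × 0.1875 / 0.005184 ≈ 138.95.
Rounding up gives n = 139.

139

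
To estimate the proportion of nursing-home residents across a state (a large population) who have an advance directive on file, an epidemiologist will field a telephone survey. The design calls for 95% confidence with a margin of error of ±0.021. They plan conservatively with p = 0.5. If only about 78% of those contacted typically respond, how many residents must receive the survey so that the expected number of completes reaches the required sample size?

For 95% confidence, z = 1.960.
Completed interviews needed: n₀ = 1.960² × 0.2500 / 0.021² ≈ 2177.78 → 2178.
At a 78% response rate, contacts needed = 2178 / 0.78 ≈ 2792.31 → 2793.

2793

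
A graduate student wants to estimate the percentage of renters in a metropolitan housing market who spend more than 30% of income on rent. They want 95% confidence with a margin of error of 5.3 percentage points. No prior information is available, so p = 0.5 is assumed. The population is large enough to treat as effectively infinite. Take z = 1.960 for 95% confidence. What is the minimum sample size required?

342

With p = 0.5, p(1−p) = 0.25.
n = z²·p(1−p)/E² = 1.960² × 0.2500 / 0.053² = 3.8416 × 0.2500 / 0.002809 ≈ 341.90.
Rounding up gives n = 342.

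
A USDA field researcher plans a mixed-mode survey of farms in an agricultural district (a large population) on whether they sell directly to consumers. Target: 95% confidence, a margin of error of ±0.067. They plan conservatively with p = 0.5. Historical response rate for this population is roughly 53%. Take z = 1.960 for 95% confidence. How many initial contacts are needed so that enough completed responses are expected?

Completed interviews needed: n₀ = 1.960² × 0.2500 / 0.067² ≈ 213.95 → 214.
At a 53% response rate, contacts needed = 214 / 0.53 ≈ 403.77 → 404.

404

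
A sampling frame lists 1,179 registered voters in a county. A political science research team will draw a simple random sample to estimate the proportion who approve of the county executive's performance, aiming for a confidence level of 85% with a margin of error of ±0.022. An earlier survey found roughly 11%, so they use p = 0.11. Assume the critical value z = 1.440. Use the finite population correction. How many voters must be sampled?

310

Unadjusted: n₀ = 1.440² × 0.11 × 0.89 / 0.022² ≈ 419.43, so n₀ = 420.
Finite population correction with N = 1,179: n = n₀ / (1 + (n₀−1)/N) = 420 / (1 + 419/1179) = 420 / 1.3554 ≈ 309.87.
Rounding up, n = 310.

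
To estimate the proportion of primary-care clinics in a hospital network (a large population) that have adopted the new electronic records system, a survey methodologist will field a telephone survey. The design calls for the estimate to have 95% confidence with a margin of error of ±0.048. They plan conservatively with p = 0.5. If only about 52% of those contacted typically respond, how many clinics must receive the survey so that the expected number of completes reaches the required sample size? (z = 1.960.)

802

Completed interviews needed: n₀ = 1.960² × 0.2500 / 0.048² ≈ 416.84 → 417.
At a 52% response rate, contacts needed = 417 / 0.52 ≈ 801.92 → 802.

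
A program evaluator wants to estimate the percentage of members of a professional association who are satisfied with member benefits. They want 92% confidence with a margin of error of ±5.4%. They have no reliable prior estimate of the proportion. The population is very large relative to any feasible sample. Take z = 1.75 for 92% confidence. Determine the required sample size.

With no prior estimate, use p = 0.5, giving p(1−p) = 0.25.
n = z²·p(1−p)/E² = 1.75² × 0.2500 / 0.054² = 3.0625 × 0.2500 / 0.002916 ≈ 262.56.
Rounding up gives n = 263.

263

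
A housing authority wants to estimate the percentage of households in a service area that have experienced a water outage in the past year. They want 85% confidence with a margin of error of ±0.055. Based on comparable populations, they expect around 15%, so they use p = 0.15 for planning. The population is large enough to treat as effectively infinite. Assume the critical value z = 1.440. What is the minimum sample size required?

88

With p = 0.15, p(1−p) = 0.1275.
n = z²·p(1−p)/E² = 1.440² × 0.1275 / 0.055² = 2.0736 × 0.1275 / 0.003025 ≈ 87.40.
Rounding up gives n = 88.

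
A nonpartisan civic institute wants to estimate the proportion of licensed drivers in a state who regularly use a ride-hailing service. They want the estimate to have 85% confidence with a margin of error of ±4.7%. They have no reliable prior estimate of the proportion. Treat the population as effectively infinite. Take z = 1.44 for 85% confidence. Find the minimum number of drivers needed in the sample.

With no prior estimate, use p = 0.5, giving p(1−p) = 0.25.
n = z²·p(1−p)/E² = 1.44² × 0.2500 / 0.047² = 2.0736 × 0.2500 / 0.002209 ≈ 234.68.
Rounding up gives n = 235.

235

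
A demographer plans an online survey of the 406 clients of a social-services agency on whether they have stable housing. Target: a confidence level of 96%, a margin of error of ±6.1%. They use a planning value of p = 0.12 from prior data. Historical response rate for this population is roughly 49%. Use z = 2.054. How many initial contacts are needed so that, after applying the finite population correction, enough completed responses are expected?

Completed interviews needed (unadjusted): n₀ = 2.054² × 0.1056 / 0.061² ≈ 119.73 → 120.
FPC for N = 406: n = 120 / (1 + 119/406) = 120 / 1.2931 ≈ 92.80 → 93.
At a 49% response rate, contacts needed = 93 / 0.49 ≈ 189.80 → 190.

190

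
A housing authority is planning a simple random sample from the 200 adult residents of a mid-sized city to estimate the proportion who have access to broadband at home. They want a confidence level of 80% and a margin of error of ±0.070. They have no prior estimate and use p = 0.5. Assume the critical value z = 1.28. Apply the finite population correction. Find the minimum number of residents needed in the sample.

Unadjusted: n₀ = 1.28² × 0.50 × 0.50 / 0.070² ≈ 83.59, so n₀ = 84.
Finite population correction with N = 200: n = n₀ / (1 + (n₀−1)/N) = 84 / (1 + 83/200) = 84 / 1.4150 ≈ 59.36.
Rounding up, n = 60.

60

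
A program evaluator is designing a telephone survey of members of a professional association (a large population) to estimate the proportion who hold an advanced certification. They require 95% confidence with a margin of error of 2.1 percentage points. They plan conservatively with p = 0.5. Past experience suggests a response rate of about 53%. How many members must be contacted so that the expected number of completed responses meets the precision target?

For 95% confidence, z = 1.960.
Completed interviews needed: n₀ = 1.960² × 0.2500 / 0.021² ≈ 2177.78 → 2178.
At a 53% response rate, contacts needed = 2178 / 0.53 ≈ 4109.43 → 4110.

4110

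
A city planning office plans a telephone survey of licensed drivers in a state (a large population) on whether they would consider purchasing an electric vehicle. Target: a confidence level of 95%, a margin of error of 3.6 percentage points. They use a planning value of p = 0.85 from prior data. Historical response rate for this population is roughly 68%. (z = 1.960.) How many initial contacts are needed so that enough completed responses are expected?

556

Completed interviews needed: n₀ = 1.960² × 0.1275 / 0.036² ≈ 377.94 → 378.
At a 68% response rate, contacts needed = 378 / 0.68 ≈ 555.88 → 556.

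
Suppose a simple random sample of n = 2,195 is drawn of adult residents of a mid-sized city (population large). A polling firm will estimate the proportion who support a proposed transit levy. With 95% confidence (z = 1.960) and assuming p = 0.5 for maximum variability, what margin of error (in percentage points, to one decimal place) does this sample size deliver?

SE(p̂) = √[p(1−p)/n] = √[0.2500/2195] = 0.01067.
E = z × SE = 1.960 × 0.01067 = 0.02092, or 2.1 percentage points.

2.1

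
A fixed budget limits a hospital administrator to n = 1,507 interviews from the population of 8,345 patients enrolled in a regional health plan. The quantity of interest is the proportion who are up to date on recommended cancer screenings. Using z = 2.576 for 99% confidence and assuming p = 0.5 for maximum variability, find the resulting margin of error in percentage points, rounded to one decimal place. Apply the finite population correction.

Finite-population factor: (N−n)/(N−1) = (8345−1507)/(8345−1) = 0.8195.
SE(p̂) = √[p(1−p)/n · (N−n)/(N−1)] = √[0.2500/1507 × 0.8195] = 0.01166.
E = z × SE = 2.576 × 0.01166 = 0.03004 ≈ 3.0 percentage points.

3.0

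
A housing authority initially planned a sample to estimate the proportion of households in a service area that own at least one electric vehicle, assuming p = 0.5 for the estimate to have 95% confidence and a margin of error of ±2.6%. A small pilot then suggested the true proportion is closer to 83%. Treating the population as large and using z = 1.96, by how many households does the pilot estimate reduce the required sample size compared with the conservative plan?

Conservative (p = 0.5): n = 1.96² × 0.25 / 0.026² ≈ 1420.71 → 1421.
Using p = 0.83: p(1−p) = 0.1411, so n = 1.96² × 0.1411 / 0.026² ≈ 801.85 → 802.
Reduction: 1421 − 802 = 619.

619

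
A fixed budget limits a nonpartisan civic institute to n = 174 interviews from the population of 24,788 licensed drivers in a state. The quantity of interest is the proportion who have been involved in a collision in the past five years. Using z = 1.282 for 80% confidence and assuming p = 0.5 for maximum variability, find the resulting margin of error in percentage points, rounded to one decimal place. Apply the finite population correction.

4.8

Finite-population factor: (N−n)/(N−1) = (24788−174)/(24788−1) = 0.9930.
SE(p̂) = √[p(1−p)/n · (N−n)/(N−1)] = √[0.2500/174 × 0.9930] = 0.03777.
E = z × SE = 1.282 × 0.03777 = 0.04842 ≈ 4.8 percentage points.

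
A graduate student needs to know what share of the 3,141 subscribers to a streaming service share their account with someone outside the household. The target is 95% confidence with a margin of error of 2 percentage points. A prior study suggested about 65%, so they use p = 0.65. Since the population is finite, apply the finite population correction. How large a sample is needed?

1289

For 95% confidence, z = 1.96.
Unadjusted: n₀ = 1.96² × 0.65 × 0.35 / 0.020² ≈ 2184.91, so n₀ = 2185.
Finite population correction with N = 3,141: n = n₀ / (1 + (n₀−1)/N) = 2185 / (1 + 2184/3141) = 2185 / 1.6953 ≈ 1288.84.
Rounding up, n = 1289.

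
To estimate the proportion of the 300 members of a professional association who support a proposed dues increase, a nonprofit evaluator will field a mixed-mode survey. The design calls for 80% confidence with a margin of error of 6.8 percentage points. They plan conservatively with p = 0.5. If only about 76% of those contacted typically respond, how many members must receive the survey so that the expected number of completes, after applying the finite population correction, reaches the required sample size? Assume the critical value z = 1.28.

91

Completed interviews needed (unadjusted): n₀ = 1.28² × 0.2500 / 0.068² ≈ 88.58 → 89.
FPC for N = 300: n = 89 / (1 + 88/300) = 89 / 1.2933 ≈ 68.81 → 69.
At a 76% response rate, contacts needed = 69 / 0.76 ≈ 90.79 → 91.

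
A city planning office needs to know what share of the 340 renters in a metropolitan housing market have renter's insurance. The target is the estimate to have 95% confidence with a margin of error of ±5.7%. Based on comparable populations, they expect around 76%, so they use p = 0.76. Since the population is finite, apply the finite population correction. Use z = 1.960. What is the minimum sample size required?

133

Unadjusted: n₀ = 1.960² × 0.76 × 0.24 / 0.057² ≈ 215.67, so n₀ = 216.
Finite population correction with N = 340: n = n₀ / (1 + (n₀−1)/N) = 216 / (1 + 215/340) = 216 / 1.6324 ≈ 132.32.
Rounding up, n = 133.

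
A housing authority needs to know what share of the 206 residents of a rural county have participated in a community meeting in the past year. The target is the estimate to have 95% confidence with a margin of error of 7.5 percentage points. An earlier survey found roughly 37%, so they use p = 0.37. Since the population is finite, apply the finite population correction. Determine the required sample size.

For 95% confidence, z = 1.960.
Unadjusted: n₀ = 1.960² × 0.37 × 0.63 / 0.075² ≈ 159.20, so n₀ = 160.
Finite population correction with N = 206: n = n₀ / (1 + (n₀−1)/N) = 160 / (1 + 159/206) = 160 / 1.7718 ≈ 90.30.
Rounding up, n = 91.

91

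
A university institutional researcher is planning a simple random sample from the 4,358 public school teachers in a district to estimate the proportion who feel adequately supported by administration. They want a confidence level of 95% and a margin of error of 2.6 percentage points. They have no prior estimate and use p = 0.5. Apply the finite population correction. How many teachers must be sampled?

1072

For 95% confidence, z = 1.960.
Unadjusted: n₀ = 1.960² × 0.50 × 0.50 / 0.026² ≈ 1420.71, so n₀ = 1421.
Finite population correction with N = 4,358: n = n₀ / (1 + (n₀−1)/N) = 1421 / (1 + 1420/4358) = 1421 / 1.3258 ≈ 1071.78.
Rounding up, n = 1072.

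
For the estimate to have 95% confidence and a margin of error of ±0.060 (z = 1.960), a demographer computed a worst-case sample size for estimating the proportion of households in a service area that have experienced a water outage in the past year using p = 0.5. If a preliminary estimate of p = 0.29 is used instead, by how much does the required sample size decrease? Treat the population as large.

47

Conservative (p = 0.5): n = 1.960² × 0.25 / 0.060² ≈ 266.78 → 267.
Using p = 0.29: p(1−p) = 0.2059, so n = 1.960² × 0.2059 / 0.060² ≈ 219.72 → 220.
Reduction: 267 − 220 = 47.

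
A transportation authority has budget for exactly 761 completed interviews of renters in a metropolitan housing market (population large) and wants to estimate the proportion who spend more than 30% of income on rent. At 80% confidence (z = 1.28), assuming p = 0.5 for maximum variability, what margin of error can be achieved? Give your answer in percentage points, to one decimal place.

2.3

SE(p̂) = √[p(1−p)/n] = √[0.2500/761] = 0.01812.
E = z × SE = 1.28 × 0.01812 = 0.02320, or 2.3 percentage points.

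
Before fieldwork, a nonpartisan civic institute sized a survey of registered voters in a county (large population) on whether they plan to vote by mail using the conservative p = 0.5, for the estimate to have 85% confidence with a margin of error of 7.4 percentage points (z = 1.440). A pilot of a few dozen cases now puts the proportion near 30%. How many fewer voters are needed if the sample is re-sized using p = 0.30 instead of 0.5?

Conservative (p = 0.5): n = 1.440² × 0.25 / 0.074² ≈ 94.67 → 95.
Using p = 0.30: p(1−p) = 0.2100, so n = 1.440² × 0.2100 / 0.074² ≈ 79.52 → 80.
Reduction: 95 − 80 = 15.

15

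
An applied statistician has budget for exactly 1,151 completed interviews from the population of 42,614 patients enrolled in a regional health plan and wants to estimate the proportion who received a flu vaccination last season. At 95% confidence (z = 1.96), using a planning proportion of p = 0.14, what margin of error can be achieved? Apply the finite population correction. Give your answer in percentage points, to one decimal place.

2.0

Finite-population factor: (N−n)/(N−1) = (42614−1151)/(42614−1) = 0.9730.
SE(p̂) = √[p(1−p)/n · (N−n)/(N−1)] = √[0.1204/1151 × 0.9730] = 0.01009.
E = z × SE = 1.96 × 0.01009 = 0.01977 ≈ 2.0 percentage points.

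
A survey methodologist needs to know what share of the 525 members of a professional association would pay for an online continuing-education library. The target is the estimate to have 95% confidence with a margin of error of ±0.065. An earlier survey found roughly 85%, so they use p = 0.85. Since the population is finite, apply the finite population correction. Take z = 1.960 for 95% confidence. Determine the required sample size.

Unadjusted: n₀ = 1.960² × 0.85 × 0.15 / 0.065² ≈ 115.93, so n₀ = 116.
Finite population correction with N = 525: n = n₀ / (1 + (n₀−1)/N) = 116 / (1 + 115/525) = 116 / 1.2190 ≈ 95.16.
Rounding up, n = 96.

96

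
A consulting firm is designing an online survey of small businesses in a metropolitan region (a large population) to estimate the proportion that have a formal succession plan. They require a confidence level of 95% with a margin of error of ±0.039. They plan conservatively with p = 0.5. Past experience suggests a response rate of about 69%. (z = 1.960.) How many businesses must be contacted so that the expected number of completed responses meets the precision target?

916

Completed interviews needed: n₀ = 1.960² × 0.2500 / 0.039² ≈ 631.43 → 632.
At a 69% response rate, contacts needed = 632 / 0.69 ≈ 915.94 → 916.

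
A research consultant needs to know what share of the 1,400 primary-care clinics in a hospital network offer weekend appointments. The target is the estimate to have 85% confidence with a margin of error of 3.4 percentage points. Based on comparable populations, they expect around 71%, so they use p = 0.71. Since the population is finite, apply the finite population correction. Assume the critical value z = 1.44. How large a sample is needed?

Unadjusted: n₀ = 1.44² × 0.71 × 0.29 / 0.034² ≈ 369.34, so n₀ = 370.
Finite population correction with N = 1,400: n = n₀ / (1 + (n₀−1)/N) = 370 / (1 + 369/1400) = 370 / 1.2636 ≈ 292.82.
Rounding up, n = 293.

293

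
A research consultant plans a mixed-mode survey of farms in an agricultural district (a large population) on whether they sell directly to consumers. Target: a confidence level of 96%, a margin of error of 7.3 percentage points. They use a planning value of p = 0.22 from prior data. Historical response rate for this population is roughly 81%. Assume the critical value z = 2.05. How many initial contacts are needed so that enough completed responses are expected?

Completed interviews needed: n₀ = 2.05² × 0.1716 / 0.073² ≈ 135.33 → 136.
At an 81% response rate, contacts needed = 136 / 0.81 ≈ 167.90 → 168.

168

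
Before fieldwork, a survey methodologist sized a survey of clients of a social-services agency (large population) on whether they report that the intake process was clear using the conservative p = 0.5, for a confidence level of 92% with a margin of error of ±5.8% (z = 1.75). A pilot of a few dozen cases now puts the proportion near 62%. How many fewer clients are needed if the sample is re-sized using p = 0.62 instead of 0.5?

Conservative (p = 0.5): n = 1.75² × 0.25 / 0.058² ≈ 227.59 → 228.
Using p = 0.62: p(1−p) = 0.2356, so n = 1.75² × 0.2356 / 0.058² ≈ 214.48 → 215.
Reduction: 228 − 215 = 13.

13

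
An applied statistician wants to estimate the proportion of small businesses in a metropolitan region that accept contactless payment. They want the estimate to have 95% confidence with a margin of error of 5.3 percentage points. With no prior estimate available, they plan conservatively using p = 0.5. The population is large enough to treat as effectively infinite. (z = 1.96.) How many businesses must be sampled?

With p = 0.5, p(1−p) = 0.25.
n = z²·p(1−p)/E² = 1.96² × 0.2500 / 0.053² = 3.8416 × 0.2500 / 0.002809 ≈ 341.90.
Rounding up gives n = 342.

342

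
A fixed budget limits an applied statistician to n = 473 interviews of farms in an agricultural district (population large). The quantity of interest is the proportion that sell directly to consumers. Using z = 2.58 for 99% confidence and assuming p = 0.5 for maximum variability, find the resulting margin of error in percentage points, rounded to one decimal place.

SE(p̂) = √[p(1−p)/n] = √[0.2500/473] = 0.02299.
E = z × SE = 2.58 × 0.02299 = 0.05931, or 5.9 percentage points.

5.9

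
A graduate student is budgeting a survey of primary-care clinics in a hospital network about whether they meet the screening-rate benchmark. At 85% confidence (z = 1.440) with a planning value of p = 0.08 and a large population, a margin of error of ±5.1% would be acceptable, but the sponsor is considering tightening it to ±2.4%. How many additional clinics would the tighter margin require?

At ±5.1%: n = 1.440² × 0.0736 / 0.051² ≈ 58.68 → 59.
At ±2.4%: n = 1.440² × 0.0736 / 0.024² ≈ 264.96 → 265.
Additional respondents: 265 − 59 = 206.

206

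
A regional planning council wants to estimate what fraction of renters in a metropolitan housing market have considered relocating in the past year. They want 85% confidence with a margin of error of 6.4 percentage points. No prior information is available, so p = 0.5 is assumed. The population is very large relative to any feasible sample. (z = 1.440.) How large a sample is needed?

127

With p = 0.5, p(1−p) = 0.25.
n = z²·p(1−p)/E² = 1.440² × 0.2500 / 0.064² = 2.0736 × 0.2500 / 0.004096 ≈ 126.56.
Rounding up gives n = 127.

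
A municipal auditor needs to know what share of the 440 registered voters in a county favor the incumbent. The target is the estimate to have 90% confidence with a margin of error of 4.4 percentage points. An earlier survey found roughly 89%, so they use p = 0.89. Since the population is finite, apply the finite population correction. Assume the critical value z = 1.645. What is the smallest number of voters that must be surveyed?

105

Unadjusted: n₀ = 1.645² × 0.89 × 0.11 / 0.044² ≈ 136.84, so n₀ = 137.
Finite population correction with N = 440: n = n₀ / (1 + (n₀−1)/N) = 137 / (1 + 136/440) = 137 / 1.3091 ≈ 104.65.
Rounding up, n = 105.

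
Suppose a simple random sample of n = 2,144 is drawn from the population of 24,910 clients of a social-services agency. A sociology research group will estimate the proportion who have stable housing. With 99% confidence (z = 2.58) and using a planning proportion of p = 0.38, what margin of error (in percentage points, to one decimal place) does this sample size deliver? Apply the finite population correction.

2.6

Finite-population factor: (N−n)/(N−1) = (24910−2144)/(24910−1) = 0.9140.
SE(p̂) = √[p(1−p)/n · (N−n)/(N−1)] = √[0.2356/2144 × 0.9140] = 0.01002.
E = z × SE = 2.58 × 0.01002 = 0.02586 ≈ 2.6 percentage points.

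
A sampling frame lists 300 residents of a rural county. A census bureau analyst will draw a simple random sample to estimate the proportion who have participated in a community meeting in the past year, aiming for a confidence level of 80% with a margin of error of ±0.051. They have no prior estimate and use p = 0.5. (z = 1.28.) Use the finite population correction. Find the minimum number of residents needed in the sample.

104

Unadjusted: n₀ = 1.28² × 0.50 × 0.50 / 0.051² ≈ 157.48, so n₀ = 158.
Finite population correction with N = 300: n = n₀ / (1 + (n₀−1)/N) = 158 / (1 + 157/300) = 158 / 1.5233 ≈ 103.72.
Rounding up, n = 104.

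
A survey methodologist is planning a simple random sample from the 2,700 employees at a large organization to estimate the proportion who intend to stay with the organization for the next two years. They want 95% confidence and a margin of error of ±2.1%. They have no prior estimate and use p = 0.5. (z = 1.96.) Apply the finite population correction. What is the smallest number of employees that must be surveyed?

1206

Unadjusted: n₀ = 1.96² × 0.50 × 0.50 / 0.021² ≈ 2177.78, so n₀ = 2178.
Finite population correction with N = 2,700: n = n₀ / (1 + (n₀−1)/N) = 2178 / (1 + 2177/2700) = 2178 / 1.8063 ≈ 1205.78.
Rounding up, n = 1206.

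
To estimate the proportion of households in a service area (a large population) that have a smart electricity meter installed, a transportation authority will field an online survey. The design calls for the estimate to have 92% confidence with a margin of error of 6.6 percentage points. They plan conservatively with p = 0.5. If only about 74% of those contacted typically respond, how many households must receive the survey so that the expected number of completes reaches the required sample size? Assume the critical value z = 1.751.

Completed interviews needed: n₀ = 1.751² × 0.2500 / 0.066² ≈ 175.96 → 176.
At a 74% response rate, contacts needed = 176 / 0.74 ≈ 237.84 → 238.

238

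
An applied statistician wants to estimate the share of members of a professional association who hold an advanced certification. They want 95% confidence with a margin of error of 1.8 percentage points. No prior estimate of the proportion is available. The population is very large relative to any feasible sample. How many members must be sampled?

For 95% confidence, z = 1.960.
With no prior estimate, use p = 0.5, giving p(1−p) = 0.25.
n = z²·p(1−p)/E² = 1.960² × 0.2500 / 0.018² = 3.8416 × 0.2500 / 0.000324 ≈ 2964.20.
Rounding up gives n = 2965.

2965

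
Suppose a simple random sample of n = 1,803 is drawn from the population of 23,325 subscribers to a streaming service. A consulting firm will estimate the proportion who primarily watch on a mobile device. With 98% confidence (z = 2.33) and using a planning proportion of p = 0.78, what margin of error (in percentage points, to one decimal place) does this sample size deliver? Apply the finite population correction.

2.2

Finite-population factor: (N−n)/(N−1) = (23325−1803)/(23325−1) = 0.9227.
SE(p̂) = √[p(1−p)/n · (N−n)/(N−1)] = √[0.1716/1803 × 0.9227] = 0.00937.
E = z × SE = 2.33 × 0.00937 = 0.02184 ≈ 2.2 percentage points.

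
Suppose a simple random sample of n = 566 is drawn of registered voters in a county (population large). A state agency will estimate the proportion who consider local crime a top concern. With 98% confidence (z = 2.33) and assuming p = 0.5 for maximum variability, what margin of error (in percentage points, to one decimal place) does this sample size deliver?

SE(p̂) = √[p(1−p)/n] = √[0.2500/566] = 0.02102.
E = z × SE = 2.33 × 0.02102 = 0.04897, or 4.9 percentage points.

4.9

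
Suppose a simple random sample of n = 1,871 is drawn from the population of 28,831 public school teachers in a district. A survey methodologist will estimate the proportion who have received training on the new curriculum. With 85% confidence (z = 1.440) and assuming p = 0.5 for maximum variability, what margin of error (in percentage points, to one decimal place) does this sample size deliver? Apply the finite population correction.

1.6

Finite-population factor: (N−n)/(N−1) = (28831−1871)/(28831−1) = 0.9351.
SE(p̂) = √[p(1−p)/n · (N−n)/(N−1)] = √[0.2500/1871 × 0.9351] = 0.01118.
E = z × SE = 1.440 × 0.01118 = 0.01610 ≈ 1.6 percentage points.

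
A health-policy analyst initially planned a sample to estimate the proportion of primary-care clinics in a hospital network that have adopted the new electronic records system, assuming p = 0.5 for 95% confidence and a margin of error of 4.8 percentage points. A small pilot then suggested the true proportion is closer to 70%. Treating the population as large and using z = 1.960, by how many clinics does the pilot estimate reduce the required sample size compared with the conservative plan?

Conservative (p = 0.5): n = 1.960² × 0.25 / 0.048² ≈ 416.84 → 417.
Using p = 0.70: p(1−p) = 0.2100, so n = 1.960² × 0.2100 / 0.048² ≈ 350.15 → 351.
Reduction: 417 − 351 = 66.

66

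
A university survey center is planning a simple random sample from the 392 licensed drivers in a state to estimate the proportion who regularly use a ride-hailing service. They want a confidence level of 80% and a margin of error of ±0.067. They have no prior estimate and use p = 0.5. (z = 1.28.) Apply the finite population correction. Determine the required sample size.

Unadjusted: n₀ = 1.28² × 0.50 × 0.50 / 0.067² ≈ 91.25, so n₀ = 92.
Finite population correction with N = 392: n = n₀ / (1 + (n₀−1)/N) = 92 / (1 + 91/392) = 92 / 1.2321 ≈ 74.67.
Rounding up, n = 75.

75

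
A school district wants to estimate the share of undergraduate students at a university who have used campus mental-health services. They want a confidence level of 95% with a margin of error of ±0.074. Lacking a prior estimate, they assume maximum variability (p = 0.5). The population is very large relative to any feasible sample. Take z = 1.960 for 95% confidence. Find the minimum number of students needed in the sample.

176

With p = 0.5, p(1−p) = 0.25.
n = z²·p(1−p)/E² = 1.960² × 0.2500 / 0.074² = 3.8416 × 0.2500 / 0.005476 ≈ 175.38.
Rounding up gives n = 176.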